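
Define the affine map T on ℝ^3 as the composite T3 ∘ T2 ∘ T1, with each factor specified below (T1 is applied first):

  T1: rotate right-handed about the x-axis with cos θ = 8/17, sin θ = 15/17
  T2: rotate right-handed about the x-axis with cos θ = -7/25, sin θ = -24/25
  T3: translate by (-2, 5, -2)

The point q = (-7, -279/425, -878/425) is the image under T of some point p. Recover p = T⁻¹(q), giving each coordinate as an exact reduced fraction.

p = (-5, -4, -4)

T1 = [1 0 0 0; 0 8/17 -15/17 0; 0 15/17 8/17 0; 0 0 0 1]
T2·T1 = [1 0 0 0; 0 304/425 297/425 0; 0 -297/425 304/425 0; 0 0 0 1]
T3·…·T1 = [1 0 0 -2; 0 304/425 297/425 5; 0 -297/425 304/425 -2; 0 0 0 1]
det M = 1; M⁻¹ = [1 0 0 2; 0 304/425 -297/425 -2114/425; 0 297/425 304/425 -877/425; 0 0 0 1]
M⁻¹ · (-7, -279/425, -878/425)ᵀ = (-5, -4, -4)ᵀ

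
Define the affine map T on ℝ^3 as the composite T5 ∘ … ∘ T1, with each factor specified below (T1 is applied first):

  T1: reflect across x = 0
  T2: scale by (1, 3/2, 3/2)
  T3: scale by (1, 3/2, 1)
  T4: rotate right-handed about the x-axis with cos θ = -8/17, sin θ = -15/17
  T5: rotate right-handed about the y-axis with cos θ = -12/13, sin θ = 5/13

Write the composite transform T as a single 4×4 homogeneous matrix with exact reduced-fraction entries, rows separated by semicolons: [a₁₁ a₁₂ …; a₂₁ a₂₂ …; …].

T = [12/13 -675/884 -60/221 0; 0 -18/17 45/34 0; 5/13 405/221 144/221 0; 0 0 0 1]

T1 = [-1 0 0 0; 0 1 0 0; 0 0 1 0; 0 0 0 1]
T2·T1 = [-1 0 0 0; 0 3/2 0 0; 0 0 3/2 0; 0 0 0 1]
T3·…·T1 = [-1 0 0 0; 0 9/4 0 0; 0 0 3/2 0; 0 0 0 1]
T4·…·T1 = [-1 0 0 0; 0 -18/17 45/34 0; 0 -135/68 -12/17 0; 0 0 0 1]
T5·…·T1 = [12/13 -675/884 -60/221 0; 0 -18/17 45/34 0; 5/13 405/221 144/221 0; 0 0 0 1]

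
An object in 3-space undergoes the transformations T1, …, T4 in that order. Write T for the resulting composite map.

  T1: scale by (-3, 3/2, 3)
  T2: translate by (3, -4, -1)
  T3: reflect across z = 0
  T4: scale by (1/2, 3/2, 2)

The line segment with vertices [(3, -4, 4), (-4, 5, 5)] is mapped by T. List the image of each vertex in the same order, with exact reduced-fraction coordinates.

image vertices: (-3, -15, -22), (15/2, 21/4, -28)

T1 scale by (-3, 3/2, 3): (3, -4, 4) → (-9, -6, 12); (-4, 5, 5) → (12, 15/2, 15)
T2 translate by (3, -4, -1): (-9, -6, 12) → (-6, -10, 11); (12, 15/2, 15) → (15, 7/2, 14)
T3 reflect across z = 0: (-6, -10, 11) → (-6, -10, -11); (15, 7/2, 14) → (15, 7/2, -14)
T4 scale by (1/2, 3/2, 2): (-6, -10, -11) → (-3, -15, -22); (15, 7/2, -14) → (15/2, 21/4, -28)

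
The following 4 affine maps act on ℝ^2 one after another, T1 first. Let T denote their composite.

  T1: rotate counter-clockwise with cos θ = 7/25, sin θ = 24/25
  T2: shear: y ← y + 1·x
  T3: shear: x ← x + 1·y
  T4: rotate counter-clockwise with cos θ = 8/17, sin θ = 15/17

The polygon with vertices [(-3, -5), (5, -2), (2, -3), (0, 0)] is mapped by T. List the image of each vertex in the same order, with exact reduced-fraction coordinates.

image vertices: (848/425, 1301/425), (-659/425, 5592/425), (-103/425, 3889/425), (0, 0)

T1 rotate counter-clockwise with cos θ = 7/25, sin θ = 24/25: (-3, -5) → (99/25, -107/25); (5, -2) → (83/25, 106/25); (2, -3) → (86/25, 27/25); (0, 0) → (0, 0)
T2 shear: y ← y + 1·x: (99/25, -107/25) → (99/25, -8/25); (83/25, 106/25) → (83/25, 189/25); (86/25, 27/25) → (86/25, 113/25); (0, 0) → (0, 0)
T3 shear: x ← x + 1·y: (99/25, -8/25) → (91/25, -8/25); (83/25, 189/25) → (272/25, 189/25); (86/25, 113/25) → (199/25, 113/25); (0, 0) → (0, 0)
T4 rotate counter-clockwise with cos θ = 8/17, sin θ = 15/17: (91/25, -8/25) → (848/425, 1301/425); (272/25, 189/25) → (-659/425, 5592/425); (199/25, 113/25) → (-103/425, 3889/425); (0, 0) → (0, 0)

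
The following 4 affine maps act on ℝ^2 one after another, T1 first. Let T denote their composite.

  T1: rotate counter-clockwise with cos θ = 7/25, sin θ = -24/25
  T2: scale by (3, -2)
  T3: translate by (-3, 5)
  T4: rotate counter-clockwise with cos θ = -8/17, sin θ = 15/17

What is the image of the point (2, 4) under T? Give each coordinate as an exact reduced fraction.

T1 rotate counter-clockwise with cos θ = 7/25, sin θ = -24/25: (2, 4) → (22/5, -4/5)
T2 scale by (3, -2): (22/5, -4/5) → (66/5, 8/5)
T3 translate by (-3, 5): (66/5, 8/5) → (51/5, 33/5)
T4 rotate counter-clockwise with cos θ = -8/17, sin θ = 15/17: (51/5, 33/5) → (-903/85, 501/85)

T(p) = (-903/85, 501/85)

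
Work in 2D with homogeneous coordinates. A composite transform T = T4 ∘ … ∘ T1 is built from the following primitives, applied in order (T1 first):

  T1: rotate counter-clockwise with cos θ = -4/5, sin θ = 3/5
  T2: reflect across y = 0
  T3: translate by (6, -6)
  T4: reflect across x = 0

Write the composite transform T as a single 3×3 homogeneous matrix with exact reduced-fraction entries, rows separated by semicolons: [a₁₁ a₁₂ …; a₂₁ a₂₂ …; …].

T = [4/5 3/5 -6; -3/5 4/5 -6; 0 0 1]

T1 = [-4/5 -3/5 0; 3/5 -4/5 0; 0 0 1]
T2·T1 = [-4/5 -3/5 0; -3/5 4/5 0; 0 0 1]
T3·…·T1 = [-4/5 -3/5 6; -3/5 4/5 -6; 0 0 1]
T4·…·T1 = [4/5 3/5 -6; -3/5 4/5 -6; 0 0 1]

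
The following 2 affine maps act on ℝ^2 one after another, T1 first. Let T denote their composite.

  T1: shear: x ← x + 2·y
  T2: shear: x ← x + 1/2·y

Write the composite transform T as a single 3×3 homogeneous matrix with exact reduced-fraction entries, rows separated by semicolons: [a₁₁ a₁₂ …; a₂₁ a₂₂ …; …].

T1 = [1 2 0; 0 1 0; 0 0 1]
T2·T1 = [1 5/2 0; 0 1 0; 0 0 1]

T = [1 5/2 0; 0 1 0; 0 0 1]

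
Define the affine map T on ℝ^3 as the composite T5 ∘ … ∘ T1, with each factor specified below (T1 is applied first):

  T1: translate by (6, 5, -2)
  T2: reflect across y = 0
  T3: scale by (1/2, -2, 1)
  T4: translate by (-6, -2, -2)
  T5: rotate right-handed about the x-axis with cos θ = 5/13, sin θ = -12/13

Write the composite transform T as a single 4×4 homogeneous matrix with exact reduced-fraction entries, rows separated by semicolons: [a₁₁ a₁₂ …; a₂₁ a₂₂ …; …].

T = [1/2 0 0 -3; 0 10/13 12/13 -8/13; 0 -24/13 5/13 -116/13; 0 0 0 1]

T1 = [1 0 0 6; 0 1 0 5; 0 0 1 -2; 0 0 0 1]
T2·T1 = [1 0 0 6; 0 -1 0 -5; 0 0 1 -2; 0 0 0 1]
T3·…·T1 = [1/2 0 0 3; 0 2 0 10; 0 0 1 -2; 0 0 0 1]
T4·…·T1 = [1/2 0 0 -3; 0 2 0 8; 0 0 1 -4; 0 0 0 1]
T5·…·T1 = [1/2 0 0 -3; 0 10/13 12/13 -8/13; 0 -24/13 5/13 -116/13; 0 0 0 1]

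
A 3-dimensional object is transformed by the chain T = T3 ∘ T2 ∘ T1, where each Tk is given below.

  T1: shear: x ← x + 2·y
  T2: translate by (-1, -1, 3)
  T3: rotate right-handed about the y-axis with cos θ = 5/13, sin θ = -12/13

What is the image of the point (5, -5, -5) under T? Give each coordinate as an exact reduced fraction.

T(p) = (-6/13, -6, -82/13)

T1 shear: x ← x + 2·y: (5, -5, -5) → (-5, -5, -5)
T2 translate by (-1, -1, 3): (-5, -5, -5) → (-6, -6, -2)
T3 rotate right-handed about the y-axis with cos θ = 5/13, sin θ = -12/13: (-6, -6, -2) → (-6/13, -6, -82/13)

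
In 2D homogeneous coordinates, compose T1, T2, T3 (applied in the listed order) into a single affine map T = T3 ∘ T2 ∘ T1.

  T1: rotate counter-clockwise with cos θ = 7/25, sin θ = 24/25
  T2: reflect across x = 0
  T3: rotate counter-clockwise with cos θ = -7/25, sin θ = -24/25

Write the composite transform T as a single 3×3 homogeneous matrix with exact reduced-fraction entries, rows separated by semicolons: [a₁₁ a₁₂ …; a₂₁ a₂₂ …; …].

T = [1 0 0; 0 -1 0; 0 0 1]

T1 = [7/25 -24/25 0; 24/25 7/25 0; 0 0 1]
T2·T1 = [-7/25 24/25 0; 24/25 7/25 0; 0 0 1]
T3·…·T1 = [1 0 0; 0 -1 0; 0 0 1]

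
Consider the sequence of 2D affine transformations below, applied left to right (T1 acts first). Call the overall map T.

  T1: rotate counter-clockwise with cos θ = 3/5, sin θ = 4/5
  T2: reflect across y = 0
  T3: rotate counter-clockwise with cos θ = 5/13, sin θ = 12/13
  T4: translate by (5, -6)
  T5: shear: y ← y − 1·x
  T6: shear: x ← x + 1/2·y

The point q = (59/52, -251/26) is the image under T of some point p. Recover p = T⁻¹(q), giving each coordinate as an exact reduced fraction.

p = (3/2, -2)

T1 = [3/5 -4/5 0; 4/5 3/5 0; 0 0 1]
T2·T1 = [3/5 -4/5 0; -4/5 -3/5 0; 0 0 1]
T3·…·T1 = [63/65 16/65 0; 16/65 -63/65 0; 0 0 1]
T4·…·T1 = [63/65 16/65 5; 16/65 -63/65 -6; 0 0 1]
T5·…·T1 = [63/65 16/65 5; -47/65 -79/65 -11; 0 0 1]
T6·…·T1 = [79/130 -47/130 -1/2; -47/65 -79/65 -11; 0 0 1]
det M = -1; M⁻¹ = [79/65 -47/130 -219/65; -47/65 -79/130 -458/65; 0 0 1]
M⁻¹ · (59/52, -251/26)ᵀ = (3/2, -2)ᵀ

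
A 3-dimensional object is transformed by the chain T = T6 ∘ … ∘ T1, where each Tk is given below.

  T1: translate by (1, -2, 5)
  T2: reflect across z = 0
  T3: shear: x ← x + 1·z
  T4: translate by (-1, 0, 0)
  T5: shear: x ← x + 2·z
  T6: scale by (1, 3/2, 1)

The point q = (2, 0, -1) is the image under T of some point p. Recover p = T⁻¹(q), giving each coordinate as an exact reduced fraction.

T1 = [1 0 0 1; 0 1 0 -2; 0 0 1 5; 0 0 0 1]
T2·T1 = [1 0 0 1; 0 1 0 -2; 0 0 -1 -5; 0 0 0 1]
T3·…·T1 = [1 0 -1 -4; 0 1 0 -2; 0 0 -1 -5; 0 0 0 1]
T4·…·T1 = [1 0 -1 -5; 0 1 0 -2; 0 0 -1 -5; 0 0 0 1]
T5·…·T1 = [1 0 -3 -15; 0 1 0 -2; 0 0 -1 -5; 0 0 0 1]
T6·…·T1 = [1 0 -3 -15; 0 3/2 0 -3; 0 0 -1 -5; 0 0 0 1]
det M = -3/2; M⁻¹ = [1 0 -3 0; 0 2/3 0 2; 0 0 -1 -5; 0 0 0 1]
M⁻¹ · (2, 0, -1)ᵀ = (5, 2, -4)ᵀ

p = (5, 2, -4)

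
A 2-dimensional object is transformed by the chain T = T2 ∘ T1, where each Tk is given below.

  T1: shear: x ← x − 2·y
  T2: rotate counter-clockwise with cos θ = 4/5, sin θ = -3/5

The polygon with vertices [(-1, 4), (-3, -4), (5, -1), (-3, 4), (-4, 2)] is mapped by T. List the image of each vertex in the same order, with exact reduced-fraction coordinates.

T1 shear: x ← x − 2·y: (-1, 4) → (-9, 4); (-3, -4) → (5, -4); (5, -1) → (7, -1); (-3, 4) → (-11, 4); (-4, 2) → (-8, 2)
T2 rotate counter-clockwise with cos θ = 4/5, sin θ = -3/5: (-9, 4) → (-24/5, 43/5); (5, -4) → (8/5, -31/5); (7, -1) → (5, -5); (-11, 4) → (-32/5, 49/5); (-8, 2) → (-26/5, 32/5)

image vertices: (-24/5, 43/5), (8/5, -31/5), (5, -5), (-32/5, 49/5), (-26/5, 32/5)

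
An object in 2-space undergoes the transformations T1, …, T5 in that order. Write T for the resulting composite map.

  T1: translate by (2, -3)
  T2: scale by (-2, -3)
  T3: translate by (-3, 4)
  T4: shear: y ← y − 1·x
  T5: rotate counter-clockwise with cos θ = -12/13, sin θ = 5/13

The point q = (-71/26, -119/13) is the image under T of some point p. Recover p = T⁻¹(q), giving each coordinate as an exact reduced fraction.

p = (-3, 3/2)

T1 = [1 0 2; 0 1 -3; 0 0 1]
T2·T1 = [-2 0 -4; 0 -3 9; 0 0 1]
T3·…·T1 = [-2 0 -7; 0 -3 13; 0 0 1]
T4·…·T1 = [-2 0 -7; 2 -3 20; 0 0 1]
T5·…·T1 = [14/13 15/13 -16/13; -34/13 36/13 -275/13; 0 0 1]
det M = 6; M⁻¹ = [6/13 -5/26 -7/2; 17/39 7/39 13/3; 0 0 1]
M⁻¹ · (-71/26, -119/13)ᵀ = (-3, 3/2)ᵀ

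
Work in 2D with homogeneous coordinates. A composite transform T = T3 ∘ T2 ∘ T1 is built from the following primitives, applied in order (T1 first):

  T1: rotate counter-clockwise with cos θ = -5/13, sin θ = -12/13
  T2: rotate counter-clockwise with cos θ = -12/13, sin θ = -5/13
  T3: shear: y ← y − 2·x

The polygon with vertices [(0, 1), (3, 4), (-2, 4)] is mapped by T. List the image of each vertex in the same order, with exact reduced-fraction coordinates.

T1 rotate counter-clockwise with cos θ = -5/13, sin θ = -12/13: (0, 1) → (12/13, -5/13); (3, 4) → (33/13, -56/13); (-2, 4) → (58/13, 4/13)
T2 rotate counter-clockwise with cos θ = -12/13, sin θ = -5/13: (12/13, -5/13) → (-1, 0); (33/13, -56/13) → (-4, 3); (58/13, 4/13) → (-4, -2)
T3 shear: y ← y − 2·x: (-1, 0) → (-1, 2); (-4, 3) → (-4, 11); (-4, -2) → (-4, 6)

image vertices: (-1, 2), (-4, 11), (-4, 6)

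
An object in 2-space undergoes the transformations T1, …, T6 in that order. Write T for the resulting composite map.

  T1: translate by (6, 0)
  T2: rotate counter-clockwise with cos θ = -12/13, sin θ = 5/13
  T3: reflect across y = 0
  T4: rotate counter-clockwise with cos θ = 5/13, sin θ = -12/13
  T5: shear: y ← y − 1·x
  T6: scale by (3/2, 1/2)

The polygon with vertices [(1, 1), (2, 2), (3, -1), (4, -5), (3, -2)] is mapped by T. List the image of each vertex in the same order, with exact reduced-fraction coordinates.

T1 translate by (6, 0): (1, 1) → (7, 1); (2, 2) → (8, 2); (3, -1) → (9, -1); (4, -5) → (10, -5); (3, -2) → (9, -2)
T2 rotate counter-clockwise with cos θ = -12/13, sin θ = 5/13: (7, 1) → (-89/13, 23/13); (8, 2) → (-106/13, 16/13); (9, -1) → (-103/13, 57/13); (10, -5) → (-95/13, 110/13); (9, -2) → (-98/13, 69/13)
T3 reflect across y = 0: (-89/13, 23/13) → (-89/13, -23/13); (-106/13, 16/13) → (-106/13, -16/13); (-103/13, 57/13) → (-103/13, -57/13); (-95/13, 110/13) → (-95/13, -110/13); (-98/13, 69/13) → (-98/13, -69/13)
T4 rotate counter-clockwise with cos θ = 5/13, sin θ = -12/13: (-89/13, -23/13) → (-721/169, 953/169); (-106/13, -16/13) → (-722/169, 1192/169); (-103/13, -57/13) → (-1199/169, 951/169); (-95/13, -110/13) → (-1795/169, 590/169); (-98/13, -69/13) → (-1318/169, 831/169)
T5 shear: y ← y − 1·x: (-721/169, 953/169) → (-721/169, 1674/169); (-722/169, 1192/169) → (-722/169, 1914/169); (-1199/169, 951/169) → (-1199/169, 2150/169); (-1795/169, 590/169) → (-1795/169, 2385/169); (-1318/169, 831/169) → (-1318/169, 2149/169)
T6 scale by (3/2, 1/2): (-721/169, 1674/169) → (-2163/338, 837/169); (-722/169, 1914/169) → (-1083/169, 957/169); (-1199/169, 2150/169) → (-3597/338, 1075/169); (-1795/169, 2385/169) → (-5385/338, 2385/338); (-1318/169, 2149/169) → (-1977/169, 2149/338)

image vertices: (-2163/338, 837/169), (-1083/169, 957/169), (-3597/338, 1075/169), (-5385/338, 2385/338), (-1977/169, 2149/338)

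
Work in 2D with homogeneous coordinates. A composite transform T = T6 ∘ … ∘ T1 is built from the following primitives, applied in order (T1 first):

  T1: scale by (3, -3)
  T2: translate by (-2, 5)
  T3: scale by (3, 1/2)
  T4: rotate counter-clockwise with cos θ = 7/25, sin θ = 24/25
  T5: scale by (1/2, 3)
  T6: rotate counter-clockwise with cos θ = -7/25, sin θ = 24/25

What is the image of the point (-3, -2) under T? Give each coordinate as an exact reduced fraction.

T1 scale by (3, -3): (-3, -2) → (-9, 6)
T2 translate by (-2, 5): (-9, 6) → (-11, 11)
T3 scale by (3, 1/2): (-11, 11) → (-33, 11/2)
T4 rotate counter-clockwise with cos θ = 7/25, sin θ = 24/25: (-33, 11/2) → (-363/25, -1507/50)
T5 scale by (1/2, 3): (-363/25, -1507/50) → (-363/50, -4521/50)
T6 rotate counter-clockwise with cos θ = -7/25, sin θ = 24/25: (-363/50, -4521/50) → (22209/250, 4587/250)

T(p) = (22209/250, 4587/250)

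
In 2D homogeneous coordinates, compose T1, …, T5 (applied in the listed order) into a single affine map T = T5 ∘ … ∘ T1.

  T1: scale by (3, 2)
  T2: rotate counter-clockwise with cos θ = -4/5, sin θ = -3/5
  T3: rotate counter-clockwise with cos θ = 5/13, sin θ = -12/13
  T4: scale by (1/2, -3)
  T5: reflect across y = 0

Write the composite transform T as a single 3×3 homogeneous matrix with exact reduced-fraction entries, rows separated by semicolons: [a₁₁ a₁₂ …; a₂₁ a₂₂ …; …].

T = [-84/65 -33/65 0; 297/65 -336/65 0; 0 0 1]

T1 = [3 0 0; 0 2 0; 0 0 1]
T2·T1 = [-12/5 6/5 0; -9/5 -8/5 0; 0 0 1]
T3·…·T1 = [-168/65 -66/65 0; 99/65 -112/65 0; 0 0 1]
T4·…·T1 = [-84/65 -33/65 0; -297/65 336/65 0; 0 0 1]
T5·…·T1 = [-84/65 -33/65 0; 297/65 -336/65 0; 0 0 1]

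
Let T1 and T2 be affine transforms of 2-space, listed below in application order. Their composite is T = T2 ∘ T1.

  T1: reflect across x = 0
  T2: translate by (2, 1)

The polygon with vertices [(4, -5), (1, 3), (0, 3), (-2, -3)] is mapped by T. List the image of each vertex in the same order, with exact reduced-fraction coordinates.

T1 reflect across x = 0: (4, -5) → (-4, -5); (1, 3) → (-1, 3); (0, 3) → (0, 3); (-2, -3) → (2, -3)
T2 translate by (2, 1): (-4, -5) → (-2, -4); (-1, 3) → (1, 4); (0, 3) → (2, 4); (2, -3) → (4, -2)

image vertices: (-2, -4), (1, 4), (2, 4), (4, -2)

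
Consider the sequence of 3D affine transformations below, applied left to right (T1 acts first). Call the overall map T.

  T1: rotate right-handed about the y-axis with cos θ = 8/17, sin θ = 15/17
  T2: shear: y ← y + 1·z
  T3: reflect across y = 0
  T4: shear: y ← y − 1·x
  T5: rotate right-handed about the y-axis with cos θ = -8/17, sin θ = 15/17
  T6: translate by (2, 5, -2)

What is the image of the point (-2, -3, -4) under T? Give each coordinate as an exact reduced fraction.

T(p) = (4, 214/17, 2)

T1 rotate right-handed about the y-axis with cos θ = 8/17, sin θ = 15/17: (-2, -3, -4) → (-76/17, -3, -2/17)
T2 shear: y ← y + 1·z: (-76/17, -3, -2/17) → (-76/17, -53/17, -2/17)
T3 reflect across y = 0: (-76/17, -53/17, -2/17) → (-76/17, 53/17, -2/17)
T4 shear: y ← y − 1·x: (-76/17, 53/17, -2/17) → (-76/17, 129/17, -2/17)
T5 rotate right-handed about the y-axis with cos θ = -8/17, sin θ = 15/17: (-76/17, 129/17, -2/17) → (2, 129/17, 4)
T6 translate by (2, 5, -2): (2, 129/17, 4) → (4, 214/17, 2)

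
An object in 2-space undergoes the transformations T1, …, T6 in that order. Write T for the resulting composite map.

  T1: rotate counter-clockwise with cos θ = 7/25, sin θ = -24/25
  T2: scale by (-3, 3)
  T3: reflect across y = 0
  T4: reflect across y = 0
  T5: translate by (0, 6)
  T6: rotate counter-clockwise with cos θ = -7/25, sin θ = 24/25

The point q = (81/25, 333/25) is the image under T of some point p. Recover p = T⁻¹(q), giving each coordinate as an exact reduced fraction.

p = (3, -5)

T1 = [7/25 24/25 0; -24/25 7/25 0; 0 0 1]
T2·T1 = [-21/25 -72/25 0; -72/25 21/25 0; 0 0 1]
T3·…·T1 = [-21/25 -72/25 0; 72/25 -21/25 0; 0 0 1]
T4·…·T1 = [-21/25 -72/25 0; -72/25 21/25 0; 0 0 1]
T5·…·T1 = [-21/25 -72/25 0; -72/25 21/25 6; 0 0 1]
T6·…·T1 = [3 0 -144/25; 0 -3 -42/25; 0 0 1]
det M = -9; M⁻¹ = [1/3 0 48/25; 0 -1/3 -14/25; 0 0 1]
M⁻¹ · (81/25, 333/25)ᵀ = (3, -5)ᵀ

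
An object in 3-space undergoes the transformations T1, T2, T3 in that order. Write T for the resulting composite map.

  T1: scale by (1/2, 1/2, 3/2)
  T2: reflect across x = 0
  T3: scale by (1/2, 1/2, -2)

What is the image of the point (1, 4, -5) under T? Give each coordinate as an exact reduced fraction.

T(p) = (-1/4, 1, 15)

T1 scale by (1/2, 1/2, 3/2): (1, 4, -5) → (1/2, 2, -15/2)
T2 reflect across x = 0: (1/2, 2, -15/2) → (-1/2, 2, -15/2)
T3 scale by (1/2, 1/2, -2): (-1/2, 2, -15/2) → (-1/4, 1, 15)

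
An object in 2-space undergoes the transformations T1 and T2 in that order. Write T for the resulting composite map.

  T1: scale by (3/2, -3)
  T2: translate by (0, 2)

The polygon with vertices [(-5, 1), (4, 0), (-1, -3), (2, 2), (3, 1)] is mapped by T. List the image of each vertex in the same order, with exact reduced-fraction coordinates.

image vertices: (-15/2, -1), (6, 2), (-3/2, 11), (3, -4), (9/2, -1)

T1 scale by (3/2, -3): (-5, 1) → (-15/2, -3); (4, 0) → (6, 0); (-1, -3) → (-3/2, 9); (2, 2) → (3, -6); (3, 1) → (9/2, -3)
T2 translate by (0, 2): (-15/2, -3) → (-15/2, -1); (6, 0) → (6, 2); (-3/2, 9) → (-3/2, 11); (3, -6) → (3, -4); (9/2, -3) → (9/2, -1)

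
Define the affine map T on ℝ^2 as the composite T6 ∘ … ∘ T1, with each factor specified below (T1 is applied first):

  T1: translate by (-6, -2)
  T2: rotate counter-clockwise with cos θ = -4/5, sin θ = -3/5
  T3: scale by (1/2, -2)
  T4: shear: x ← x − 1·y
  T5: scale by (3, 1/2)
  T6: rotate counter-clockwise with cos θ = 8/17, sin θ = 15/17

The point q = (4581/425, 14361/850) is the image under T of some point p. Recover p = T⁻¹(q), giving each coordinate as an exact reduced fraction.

p = (-3/5, 5)

T1 = [1 0 -6; 0 1 -2; 0 0 1]
T2·T1 = [-4/5 3/5 18/5; -3/5 -4/5 26/5; 0 0 1]
T3·…·T1 = [-2/5 3/10 9/5; 6/5 8/5 -52/5; 0 0 1]
T4·…·T1 = [-8/5 -13/10 61/5; 6/5 8/5 -52/5; 0 0 1]
T5·…·T1 = [-24/5 -39/10 183/5; 3/5 4/5 -26/5; 0 0 1]
T6·…·T1 = [-237/85 -216/85 1854/85; -336/85 -521/170 2537/85; 0 0 1]
det M = -3/2; M⁻¹ = [521/255 -144/85 6; -224/85 158/85 2; 0 0 1]
M⁻¹ · (4581/425, 14361/850)ᵀ = (-3/5, 5)ᵀ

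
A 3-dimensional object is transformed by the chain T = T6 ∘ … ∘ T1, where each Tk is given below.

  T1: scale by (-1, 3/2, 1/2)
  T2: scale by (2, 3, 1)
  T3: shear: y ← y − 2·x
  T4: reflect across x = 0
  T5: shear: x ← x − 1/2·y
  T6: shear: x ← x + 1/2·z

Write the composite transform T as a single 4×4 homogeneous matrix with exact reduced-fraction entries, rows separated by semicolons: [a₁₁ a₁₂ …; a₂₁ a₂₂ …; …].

T1 = [-1 0 0 0; 0 3/2 0 0; 0 0 1/2 0; 0 0 0 1]
T2·T1 = [-2 0 0 0; 0 9/2 0 0; 0 0 1/2 0; 0 0 0 1]
T3·…·T1 = [-2 0 0 0; 4 9/2 0 0; 0 0 1/2 0; 0 0 0 1]
T4·…·T1 = [2 0 0 0; 4 9/2 0 0; 0 0 1/2 0; 0 0 0 1]
T5·…·T1 = [0 -9/4 0 0; 4 9/2 0 0; 0 0 1/2 0; 0 0 0 1]
T6·…·T1 = [0 -9/4 1/4 0; 4 9/2 0 0; 0 0 1/2 0; 0 0 0 1]

T = [0 -9/4 1/4 0; 4 9/2 0 0; 0 0 1/2 0; 0 0 0 1]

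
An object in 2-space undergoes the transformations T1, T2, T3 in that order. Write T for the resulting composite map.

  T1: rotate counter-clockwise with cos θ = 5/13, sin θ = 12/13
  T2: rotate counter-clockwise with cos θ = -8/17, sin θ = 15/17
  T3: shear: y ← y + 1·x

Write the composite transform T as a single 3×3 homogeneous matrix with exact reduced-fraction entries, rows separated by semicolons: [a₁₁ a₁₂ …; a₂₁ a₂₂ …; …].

T = [-220/221 21/221 0; -241/221 -199/221 0; 0 0 1]

T1 = [5/13 -12/13 0; 12/13 5/13 0; 0 0 1]
T2·T1 = [-220/221 21/221 0; -21/221 -220/221 0; 0 0 1]
T3·…·T1 = [-220/221 21/221 0; -241/221 -199/221 0; 0 0 1]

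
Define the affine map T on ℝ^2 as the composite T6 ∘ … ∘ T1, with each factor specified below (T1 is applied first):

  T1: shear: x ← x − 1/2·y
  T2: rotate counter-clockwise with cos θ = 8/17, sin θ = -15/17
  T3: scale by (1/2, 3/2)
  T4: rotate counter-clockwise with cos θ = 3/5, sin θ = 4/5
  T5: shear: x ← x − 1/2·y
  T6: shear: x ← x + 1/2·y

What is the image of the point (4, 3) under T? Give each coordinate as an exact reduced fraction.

T1 shear: x ← x − 1/2·y: (4, 3) → (5/2, 3)
T2 rotate counter-clockwise with cos θ = 8/17, sin θ = -15/17: (5/2, 3) → (65/17, -27/34)
T3 scale by (1/2, 3/2): (65/17, -27/34) → (65/34, -81/68)
T4 rotate counter-clockwise with cos θ = 3/5, sin θ = 4/5: (65/34, -81/68) → (21/10, 277/340)
T5 shear: x ← x − 1/2·y: (21/10, 277/340) → (1151/680, 277/340)
T6 shear: x ← x + 1/2·y: (1151/680, 277/340) → (21/10, 277/340)

T(p) = (21/10, 277/340)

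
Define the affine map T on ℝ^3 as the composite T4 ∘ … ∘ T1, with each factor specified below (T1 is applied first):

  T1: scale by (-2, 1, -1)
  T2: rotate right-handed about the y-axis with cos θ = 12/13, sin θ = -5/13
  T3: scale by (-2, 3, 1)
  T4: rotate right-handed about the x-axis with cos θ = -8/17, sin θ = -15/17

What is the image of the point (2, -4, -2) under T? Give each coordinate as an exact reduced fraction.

T(p) = (116/13, 1308/221, 2308/221)

T1 scale by (-2, 1, -1): (2, -4, -2) → (-4, -4, 2)
T2 rotate right-handed about the y-axis with cos θ = 12/13, sin θ = -5/13: (-4, -4, 2) → (-58/13, -4, 4/13)
T3 scale by (-2, 3, 1): (-58/13, -4, 4/13) → (116/13, -12, 4/13)
T4 rotate right-handed about the x-axis with cos θ = -8/17, sin θ = -15/17: (116/13, -12, 4/13) → (116/13, 1308/221, 2308/221)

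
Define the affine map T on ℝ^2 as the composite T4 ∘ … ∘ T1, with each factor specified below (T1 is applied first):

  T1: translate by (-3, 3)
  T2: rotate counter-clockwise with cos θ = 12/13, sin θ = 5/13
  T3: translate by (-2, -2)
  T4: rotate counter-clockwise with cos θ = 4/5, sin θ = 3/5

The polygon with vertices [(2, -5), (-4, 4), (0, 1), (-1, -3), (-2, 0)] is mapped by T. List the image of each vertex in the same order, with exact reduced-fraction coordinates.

image vertices: (53/65, -304/65), (-649/65, -343/65), (-349/65, -218/65), (-158/65, -406/65), (-359/65, -363/65)

T1 translate by (-3, 3): (2, -5) → (-1, -2); (-4, 4) → (-7, 7); (0, 1) → (-3, 4); (-1, -3) → (-4, 0); (-2, 0) → (-5, 3)
T2 rotate counter-clockwise with cos θ = 12/13, sin θ = 5/13: (-1, -2) → (-2/13, -29/13); (-7, 7) → (-119/13, 49/13); (-3, 4) → (-56/13, 33/13); (-4, 0) → (-48/13, -20/13); (-5, 3) → (-75/13, 11/13)
T3 translate by (-2, -2): (-2/13, -29/13) → (-28/13, -55/13); (-119/13, 49/13) → (-145/13, 23/13); (-56/13, 33/13) → (-82/13, 7/13); (-48/13, -20/13) → (-74/13, -46/13); (-75/13, 11/13) → (-101/13, -15/13)
T4 rotate counter-clockwise with cos θ = 4/5, sin θ = 3/5: (-28/13, -55/13) → (53/65, -304/65); (-145/13, 23/13) → (-649/65, -343/65); (-82/13, 7/13) → (-349/65, -218/65); (-74/13, -46/13) → (-158/65, -406/65); (-101/13, -15/13) → (-359/65, -363/65)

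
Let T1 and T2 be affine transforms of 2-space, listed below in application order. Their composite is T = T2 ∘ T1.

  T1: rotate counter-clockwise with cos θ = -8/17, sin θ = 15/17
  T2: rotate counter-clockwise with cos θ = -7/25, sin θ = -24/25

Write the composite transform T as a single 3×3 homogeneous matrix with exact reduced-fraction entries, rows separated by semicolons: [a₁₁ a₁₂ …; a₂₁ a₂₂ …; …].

T = [416/425 -87/425 0; 87/425 416/425 0; 0 0 1]

T1 = [-8/17 -15/17 0; 15/17 -8/17 0; 0 0 1]
T2·T1 = [416/425 -87/425 0; 87/425 416/425 0; 0 0 1]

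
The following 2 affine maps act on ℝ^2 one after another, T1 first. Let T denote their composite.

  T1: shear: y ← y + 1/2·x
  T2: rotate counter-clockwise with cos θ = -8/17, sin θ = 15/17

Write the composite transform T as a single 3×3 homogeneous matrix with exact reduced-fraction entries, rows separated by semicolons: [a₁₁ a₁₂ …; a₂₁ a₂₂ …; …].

T1 = [1 0 0; 1/2 1 0; 0 0 1]
T2·T1 = [-31/34 -15/17 0; 11/17 -8/17 0; 0 0 1]

T = [-31/34 -15/17 0; 11/17 -8/17 0; 0 0 1]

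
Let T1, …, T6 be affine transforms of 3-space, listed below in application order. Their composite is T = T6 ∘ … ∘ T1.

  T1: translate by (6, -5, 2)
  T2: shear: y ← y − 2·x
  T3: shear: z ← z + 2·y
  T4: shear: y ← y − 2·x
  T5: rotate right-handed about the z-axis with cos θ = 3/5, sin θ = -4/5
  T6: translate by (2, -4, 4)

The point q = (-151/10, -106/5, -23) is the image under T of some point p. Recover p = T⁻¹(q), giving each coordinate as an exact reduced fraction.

T1 = [1 0 0 6; 0 1 0 -5; 0 0 1 2; 0 0 0 1]
T2·T1 = [1 0 0 6; -2 1 0 -17; 0 0 1 2; 0 0 0 1]
T3·…·T1 = [1 0 0 6; -2 1 0 -17; -4 2 1 -32; 0 0 0 1]
T4·…·T1 = [1 0 0 6; -4 1 0 -29; -4 2 1 -32; 0 0 0 1]
T5·…·T1 = [-13/5 4/5 0 -98/5; -16/5 3/5 0 -111/5; -4 2 1 -32; 0 0 0 1]
T6·…·T1 = [-13/5 4/5 0 -88/5; -16/5 3/5 0 -131/5; -4 2 1 -28; 0 0 0 1]
det M = 1; M⁻¹ = [3/5 -4/5 0 -52/5; 16/5 -13/5 0 -59/5; -4 2 1 10; 0 0 0 1]
M⁻¹ · (-151/10, -106/5, -23)ᵀ = (-5/2, -5, 5)ᵀ

p = (-5/2, -5, 5)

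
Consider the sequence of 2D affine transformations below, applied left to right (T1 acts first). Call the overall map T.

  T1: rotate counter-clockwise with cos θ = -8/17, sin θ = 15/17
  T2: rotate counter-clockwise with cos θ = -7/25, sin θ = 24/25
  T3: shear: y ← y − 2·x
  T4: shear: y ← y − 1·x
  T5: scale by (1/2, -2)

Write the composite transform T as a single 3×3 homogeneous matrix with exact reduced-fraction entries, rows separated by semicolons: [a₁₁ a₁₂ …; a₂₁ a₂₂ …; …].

T = [-152/425 297/850 0; -246/85 478/85 0; 0 0 1]

T1 = [-8/17 -15/17 0; 15/17 -8/17 0; 0 0 1]
T2·T1 = [-304/425 297/425 0; -297/425 -304/425 0; 0 0 1]
T3·…·T1 = [-304/425 297/425 0; 311/425 -898/425 0; 0 0 1]
T4·…·T1 = [-304/425 297/425 0; 123/85 -239/85 0; 0 0 1]
T5·…·T1 = [-152/425 297/850 0; -246/85 478/85 0; 0 0 1]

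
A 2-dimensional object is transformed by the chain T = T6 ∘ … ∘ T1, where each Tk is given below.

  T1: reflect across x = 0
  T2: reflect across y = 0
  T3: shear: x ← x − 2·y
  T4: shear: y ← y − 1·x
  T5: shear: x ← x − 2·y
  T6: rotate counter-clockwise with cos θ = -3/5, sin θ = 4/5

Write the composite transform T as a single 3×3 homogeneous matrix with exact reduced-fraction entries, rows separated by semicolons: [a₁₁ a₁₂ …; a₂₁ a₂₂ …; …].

T1 = [-1 0 0; 0 1 0; 0 0 1]
T2·T1 = [-1 0 0; 0 -1 0; 0 0 1]
T3·…·T1 = [-1 2 0; 0 -1 0; 0 0 1]
T4·…·T1 = [-1 2 0; 1 -3 0; 0 0 1]
T5·…·T1 = [-3 8 0; 1 -3 0; 0 0 1]
T6·…·T1 = [1 -12/5 0; -3 41/5 0; 0 0 1]

T = [1 -12/5 0; -3 41/5 0; 0 0 1]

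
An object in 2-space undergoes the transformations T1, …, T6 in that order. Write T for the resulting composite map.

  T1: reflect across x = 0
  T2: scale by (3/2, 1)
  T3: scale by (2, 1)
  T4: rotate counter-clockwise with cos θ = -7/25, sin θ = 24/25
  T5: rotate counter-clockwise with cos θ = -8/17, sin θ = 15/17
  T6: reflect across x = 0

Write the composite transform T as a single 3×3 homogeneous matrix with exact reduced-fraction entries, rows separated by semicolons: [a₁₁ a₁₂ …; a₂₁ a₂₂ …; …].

T = [-912/425 -297/425 0; 891/425 -304/425 0; 0 0 1]

T1 = [-1 0 0; 0 1 0; 0 0 1]
T2·T1 = [-3/2 0 0; 0 1 0; 0 0 1]
T3·…·T1 = [-3 0 0; 0 1 0; 0 0 1]
T4·…·T1 = [21/25 -24/25 0; -72/25 -7/25 0; 0 0 1]
T5·…·T1 = [912/425 297/425 0; 891/425 -304/425 0; 0 0 1]
T6·…·T1 = [-912/425 -297/425 0; 891/425 -304/425 0; 0 0 1]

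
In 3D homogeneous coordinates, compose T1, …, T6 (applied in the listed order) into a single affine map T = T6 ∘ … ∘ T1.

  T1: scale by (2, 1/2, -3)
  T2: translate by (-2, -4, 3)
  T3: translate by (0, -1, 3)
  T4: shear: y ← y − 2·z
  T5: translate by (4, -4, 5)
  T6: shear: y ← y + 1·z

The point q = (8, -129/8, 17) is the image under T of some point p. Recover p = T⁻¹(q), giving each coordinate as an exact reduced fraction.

T1 = [2 0 0 0; 0 1/2 0 0; 0 0 -3 0; 0 0 0 1]
T2·T1 = [2 0 0 -2; 0 1/2 0 -4; 0 0 -3 3; 0 0 0 1]
T3·…·T1 = [2 0 0 -2; 0 1/2 0 -5; 0 0 -3 6; 0 0 0 1]
T4·…·T1 = [2 0 0 -2; 0 1/2 6 -17; 0 0 -3 6; 0 0 0 1]
T5·…·T1 = [2 0 0 2; 0 1/2 6 -21; 0 0 -3 11; 0 0 0 1]
T6·…·T1 = [2 0 0 2; 0 1/2 3 -10; 0 0 -3 11; 0 0 0 1]
det M = -3; M⁻¹ = [1/2 0 0 -1; 0 2 2 -2; 0 0 -1/3 11/3; 0 0 0 1]
M⁻¹ · (8, -129/8, 17)ᵀ = (3, -1/4, -2)ᵀ

p = (3, -1/4, -2)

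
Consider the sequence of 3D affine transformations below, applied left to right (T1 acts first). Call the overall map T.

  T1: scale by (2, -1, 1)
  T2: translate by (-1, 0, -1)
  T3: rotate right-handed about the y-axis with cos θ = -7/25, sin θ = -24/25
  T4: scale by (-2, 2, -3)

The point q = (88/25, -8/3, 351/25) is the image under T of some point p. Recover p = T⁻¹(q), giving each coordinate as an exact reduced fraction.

T1 = [2 0 0 0; 0 -1 0 0; 0 0 1 0; 0 0 0 1]
T2·T1 = [2 0 0 -1; 0 -1 0 0; 0 0 1 -1; 0 0 0 1]
T3·…·T1 = [-14/25 0 -24/25 31/25; 0 -1 0 0; 48/25 0 -7/25 -17/25; 0 0 0 1]
T4·…·T1 = [28/25 0 48/25 -62/25; 0 -2 0 0; -144/25 0 21/25 51/25; 0 0 0 1]
det M = -24; M⁻¹ = [7/100 0 -4/25 1/2; 0 -1/2 0 0; 12/25 0 7/75 1; 0 0 0 1]
M⁻¹ · (88/25, -8/3, 351/25)ᵀ = (-3/2, 4/3, 4)ᵀ

p = (-3/2, 4/3, 4)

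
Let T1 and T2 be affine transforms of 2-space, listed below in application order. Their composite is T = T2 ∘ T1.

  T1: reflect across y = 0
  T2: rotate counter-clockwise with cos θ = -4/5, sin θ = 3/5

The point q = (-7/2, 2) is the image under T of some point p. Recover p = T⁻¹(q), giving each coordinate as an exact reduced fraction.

p = (4, -1/2)

T1 = [1 0 0; 0 -1 0; 0 0 1]
T2·T1 = [-4/5 3/5 0; 3/5 4/5 0; 0 0 1]
det M = -1; M⁻¹ = [-4/5 3/5 0; 3/5 4/5 0; 0 0 1]
M⁻¹ · (-7/2, 2)ᵀ = (4, -1/2)ᵀ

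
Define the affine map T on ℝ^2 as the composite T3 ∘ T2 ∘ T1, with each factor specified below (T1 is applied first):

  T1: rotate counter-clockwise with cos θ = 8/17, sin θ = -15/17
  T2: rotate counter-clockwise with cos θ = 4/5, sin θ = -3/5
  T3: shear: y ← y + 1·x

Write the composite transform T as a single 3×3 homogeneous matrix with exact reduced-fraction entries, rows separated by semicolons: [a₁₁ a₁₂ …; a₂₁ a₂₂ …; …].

T1 = [8/17 15/17 0; -15/17 8/17 0; 0 0 1]
T2·T1 = [-13/85 84/85 0; -84/85 -13/85 0; 0 0 1]
T3·…·T1 = [-13/85 84/85 0; -97/85 71/85 0; 0 0 1]

T = [-13/85 84/85 0; -97/85 71/85 0; 0 0 1]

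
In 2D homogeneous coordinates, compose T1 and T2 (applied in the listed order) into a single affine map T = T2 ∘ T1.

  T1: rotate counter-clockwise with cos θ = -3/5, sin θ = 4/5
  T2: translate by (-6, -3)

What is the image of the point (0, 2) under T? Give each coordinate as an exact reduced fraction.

T1 rotate counter-clockwise with cos θ = -3/5, sin θ = 4/5: (0, 2) → (-8/5, -6/5)
T2 translate by (-6, -3): (-8/5, -6/5) → (-38/5, -21/5)

T(p) = (-38/5, -21/5)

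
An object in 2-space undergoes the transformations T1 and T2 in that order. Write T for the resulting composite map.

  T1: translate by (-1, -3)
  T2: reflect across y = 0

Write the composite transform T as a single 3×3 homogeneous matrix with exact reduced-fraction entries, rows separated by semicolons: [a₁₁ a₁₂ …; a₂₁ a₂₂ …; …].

T1 = [1 0 -1; 0 1 -3; 0 0 1]
T2·T1 = [1 0 -1; 0 -1 3; 0 0 1]

T = [1 0 -1; 0 -1 3; 0 0 1]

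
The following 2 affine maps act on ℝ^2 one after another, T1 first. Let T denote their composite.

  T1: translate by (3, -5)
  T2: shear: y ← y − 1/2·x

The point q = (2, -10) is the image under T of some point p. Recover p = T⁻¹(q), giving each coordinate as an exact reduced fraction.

T1 = [1 0 3; 0 1 -5; 0 0 1]
T2·T1 = [1 0 3; -1/2 1 -13/2; 0 0 1]
det M = 1; M⁻¹ = [1 0 -3; 1/2 1 5; 0 0 1]
M⁻¹ · (2, -10)ᵀ = (-1, -4)ᵀ

p = (-1, -4)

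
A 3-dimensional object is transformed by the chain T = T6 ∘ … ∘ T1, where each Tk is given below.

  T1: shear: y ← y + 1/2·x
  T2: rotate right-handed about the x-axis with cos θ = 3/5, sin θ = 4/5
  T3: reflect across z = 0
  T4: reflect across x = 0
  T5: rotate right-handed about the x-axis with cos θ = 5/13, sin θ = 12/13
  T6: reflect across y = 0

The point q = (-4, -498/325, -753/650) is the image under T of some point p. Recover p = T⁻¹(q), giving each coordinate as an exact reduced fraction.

p = (4, -4/5, 3/2)

T1 = [1 0 0 0; 1/2 1 0 0; 0 0 1 0; 0 0 0 1]
T2·T1 = [1 0 0 0; 3/10 3/5 -4/5 0; 2/5 4/5 3/5 0; 0 0 0 1]
T3·…·T1 = [1 0 0 0; 3/10 3/5 -4/5 0; -2/5 -4/5 -3/5 0; 0 0 0 1]
T4·…·T1 = [-1 0 0 0; 3/10 3/5 -4/5 0; -2/5 -4/5 -3/5 0; 0 0 0 1]
T5·…·T1 = [-1 0 0 0; 63/130 63/65 16/65 0; 8/65 16/65 -63/65 0; 0 0 0 1]
T6·…·T1 = [-1 0 0 0; -63/130 -63/65 -16/65 0; 8/65 16/65 -63/65 0; 0 0 0 1]
det M = -1; M⁻¹ = [-1 0 0 0; 1/2 -63/65 16/65 0; 0 -16/65 -63/65 0; 0 0 0 1]
M⁻¹ · (-4, -498/325, -753/650)ᵀ = (4, -4/5, 3/2)ᵀ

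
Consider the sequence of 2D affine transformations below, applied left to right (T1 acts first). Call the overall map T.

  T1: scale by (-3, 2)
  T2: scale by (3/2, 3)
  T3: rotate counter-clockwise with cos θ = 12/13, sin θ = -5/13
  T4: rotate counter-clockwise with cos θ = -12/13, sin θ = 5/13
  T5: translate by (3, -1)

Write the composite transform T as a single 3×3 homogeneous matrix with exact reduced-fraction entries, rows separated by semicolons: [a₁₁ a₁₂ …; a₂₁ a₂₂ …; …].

T = [1071/338 -720/169 3; -540/169 -714/169 -1; 0 0 1]

T1 = [-3 0 0; 0 2 0; 0 0 1]
T2·T1 = [-9/2 0 0; 0 6 0; 0 0 1]
T3·…·T1 = [-54/13 30/13 0; 45/26 72/13 0; 0 0 1]
T4·…·T1 = [1071/338 -720/169 0; -540/169 -714/169 0; 0 0 1]
T5·…·T1 = [1071/338 -720/169 3; -540/169 -714/169 -1; 0 0 1]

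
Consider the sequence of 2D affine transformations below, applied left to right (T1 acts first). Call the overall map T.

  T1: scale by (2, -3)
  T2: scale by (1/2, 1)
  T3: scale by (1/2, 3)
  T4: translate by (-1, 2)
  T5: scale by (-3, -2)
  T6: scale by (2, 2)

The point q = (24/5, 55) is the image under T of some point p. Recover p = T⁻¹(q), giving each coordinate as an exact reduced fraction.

p = (2/5, 7/4)

T1 = [2 0 0; 0 -3 0; 0 0 1]
T2·T1 = [1 0 0; 0 -3 0; 0 0 1]
T3·…·T1 = [1/2 0 0; 0 -9 0; 0 0 1]
T4·…·T1 = [1/2 0 -1; 0 -9 2; 0 0 1]
T5·…·T1 = [-3/2 0 3; 0 18 -4; 0 0 1]
T6·…·T1 = [-3 0 6; 0 36 -8; 0 0 1]
det M = -108; M⁻¹ = [-1/3 0 2; 0 1/36 2/9; 0 0 1]
M⁻¹ · (24/5, 55)ᵀ = (2/5, 7/4)ᵀ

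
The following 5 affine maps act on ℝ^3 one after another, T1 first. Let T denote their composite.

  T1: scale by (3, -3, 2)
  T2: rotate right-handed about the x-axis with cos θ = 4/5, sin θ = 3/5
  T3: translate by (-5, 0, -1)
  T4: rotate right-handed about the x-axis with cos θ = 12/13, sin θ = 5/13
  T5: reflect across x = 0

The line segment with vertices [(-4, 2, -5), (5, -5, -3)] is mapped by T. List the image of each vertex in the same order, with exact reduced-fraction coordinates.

image vertices: (17, 387/65, -726/65), (-10, 856/65, 582/65)

T1 scale by (3, -3, 2): (-4, 2, -5) → (-12, -6, -10); (5, -5, -3) → (15, 15, -6)
T2 rotate right-handed about the x-axis with cos θ = 4/5, sin θ = 3/5: (-12, -6, -10) → (-12, 6/5, -58/5); (15, 15, -6) → (15, 78/5, 21/5)
T3 translate by (-5, 0, -1): (-12, 6/5, -58/5) → (-17, 6/5, -63/5); (15, 78/5, 21/5) → (10, 78/5, 16/5)
T4 rotate right-handed about the x-axis with cos θ = 12/13, sin θ = 5/13: (-17, 6/5, -63/5) → (-17, 387/65, -726/65); (10, 78/5, 16/5) → (10, 856/65, 582/65)
T5 reflect across x = 0: (-17, 387/65, -726/65) → (17, 387/65, -726/65); (10, 856/65, 582/65) → (-10, 856/65, 582/65)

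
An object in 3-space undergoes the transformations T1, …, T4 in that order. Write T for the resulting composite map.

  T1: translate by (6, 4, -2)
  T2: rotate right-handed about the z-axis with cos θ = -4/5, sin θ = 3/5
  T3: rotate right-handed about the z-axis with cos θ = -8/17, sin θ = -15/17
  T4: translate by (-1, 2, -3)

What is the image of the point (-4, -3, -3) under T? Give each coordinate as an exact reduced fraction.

T1 translate by (6, 4, -2): (-4, -3, -3) → (2, 1, -5)
T2 rotate right-handed about the z-axis with cos θ = -4/5, sin θ = 3/5: (2, 1, -5) → (-11/5, 2/5, -5)
T3 rotate right-handed about the z-axis with cos θ = -8/17, sin θ = -15/17: (-11/5, 2/5, -5) → (118/85, 149/85, -5)
T4 translate by (-1, 2, -3): (118/85, 149/85, -5) → (33/85, 319/85, -8)

T(p) = (33/85, 319/85, -8)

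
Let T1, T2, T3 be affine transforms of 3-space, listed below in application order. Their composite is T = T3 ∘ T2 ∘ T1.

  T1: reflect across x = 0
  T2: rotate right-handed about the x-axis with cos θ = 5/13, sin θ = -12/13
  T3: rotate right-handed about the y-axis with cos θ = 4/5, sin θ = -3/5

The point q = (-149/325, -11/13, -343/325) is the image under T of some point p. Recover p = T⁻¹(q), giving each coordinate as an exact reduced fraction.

p = (1, 1/5, -1)

T1 = [-1 0 0 0; 0 1 0 0; 0 0 1 0; 0 0 0 1]
T2·T1 = [-1 0 0 0; 0 5/13 12/13 0; 0 -12/13 5/13 0; 0 0 0 1]
T3·…·T1 = [-4/5 36/65 -3/13 0; 0 5/13 12/13 0; -3/5 -48/65 4/13 0; 0 0 0 1]
det M = -1; M⁻¹ = [-4/5 0 -3/5 0; 36/65 5/13 -48/65 0; -3/13 12/13 4/13 0; 0 0 0 1]
M⁻¹ · (-149/325, -11/13, -343/325)ᵀ = (1, 1/5, -1)ᵀ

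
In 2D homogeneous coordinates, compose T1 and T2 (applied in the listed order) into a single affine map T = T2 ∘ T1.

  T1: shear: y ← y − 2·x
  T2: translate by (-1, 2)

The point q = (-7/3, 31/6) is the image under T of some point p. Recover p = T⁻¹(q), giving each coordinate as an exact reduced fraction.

p = (-4/3, 1/2)

T1 = [1 0 0; -2 1 0; 0 0 1]
T2·T1 = [1 0 -1; -2 1 2; 0 0 1]
det M = 1; M⁻¹ = [1 0 1; 2 1 0; 0 0 1]
M⁻¹ · (-7/3, 31/6)ᵀ = (-4/3, 1/2)ᵀ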